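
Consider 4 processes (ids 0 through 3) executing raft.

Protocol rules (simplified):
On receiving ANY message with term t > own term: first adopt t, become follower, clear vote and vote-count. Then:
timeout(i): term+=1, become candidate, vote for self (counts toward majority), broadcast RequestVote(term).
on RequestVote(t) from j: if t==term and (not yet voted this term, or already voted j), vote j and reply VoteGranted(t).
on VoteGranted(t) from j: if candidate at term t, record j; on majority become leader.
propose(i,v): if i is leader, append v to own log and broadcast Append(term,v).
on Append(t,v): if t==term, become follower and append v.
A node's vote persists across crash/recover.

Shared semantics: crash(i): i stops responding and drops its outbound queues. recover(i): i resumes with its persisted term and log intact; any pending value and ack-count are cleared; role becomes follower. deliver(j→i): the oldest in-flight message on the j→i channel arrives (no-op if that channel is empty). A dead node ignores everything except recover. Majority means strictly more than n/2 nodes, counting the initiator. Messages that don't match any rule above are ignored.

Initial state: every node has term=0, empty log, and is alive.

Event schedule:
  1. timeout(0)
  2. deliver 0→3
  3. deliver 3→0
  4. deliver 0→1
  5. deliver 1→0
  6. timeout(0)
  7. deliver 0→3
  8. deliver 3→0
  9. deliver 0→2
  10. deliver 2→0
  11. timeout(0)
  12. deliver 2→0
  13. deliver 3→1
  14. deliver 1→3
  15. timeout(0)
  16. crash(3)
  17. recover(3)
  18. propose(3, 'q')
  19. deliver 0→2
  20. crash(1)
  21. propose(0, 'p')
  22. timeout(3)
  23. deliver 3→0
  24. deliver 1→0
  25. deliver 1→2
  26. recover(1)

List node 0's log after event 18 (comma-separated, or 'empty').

step 1 timeout(0): 0={cand,t=1,log=-}
step 2 deliver 0→3: 3={foll,t=1,log=-}
step 3 deliver 3→0: —
step 4 deliver 0→1: 1={foll,t=1,log=-}
step 5 deliver 1→0: 0={lead,t=1,log=-}
step 6 timeout(0): 0={cand,t=2,log=-}
step 7 deliver 0→3: 3={foll,t=2,log=-}
step 8 deliver 3→0: —
step 9 deliver 0→2: 2={foll,t=1,log=-}
step 10 deliver 2→0: —
step 11 timeout(0): 0={cand,t=3,log=-}
step 12 deliver 2→0: —
step 13 deliver 3→1: —
step 14 deliver 1→3: —
step 15 timeout(0): 0={cand,t=4,log=-}
step 16 crash(3): 3={✗foll,t=2,log=-}
step 17 recover(3): 3={foll,t=2,log=-}
step 18 propose(3,'q'): —

empty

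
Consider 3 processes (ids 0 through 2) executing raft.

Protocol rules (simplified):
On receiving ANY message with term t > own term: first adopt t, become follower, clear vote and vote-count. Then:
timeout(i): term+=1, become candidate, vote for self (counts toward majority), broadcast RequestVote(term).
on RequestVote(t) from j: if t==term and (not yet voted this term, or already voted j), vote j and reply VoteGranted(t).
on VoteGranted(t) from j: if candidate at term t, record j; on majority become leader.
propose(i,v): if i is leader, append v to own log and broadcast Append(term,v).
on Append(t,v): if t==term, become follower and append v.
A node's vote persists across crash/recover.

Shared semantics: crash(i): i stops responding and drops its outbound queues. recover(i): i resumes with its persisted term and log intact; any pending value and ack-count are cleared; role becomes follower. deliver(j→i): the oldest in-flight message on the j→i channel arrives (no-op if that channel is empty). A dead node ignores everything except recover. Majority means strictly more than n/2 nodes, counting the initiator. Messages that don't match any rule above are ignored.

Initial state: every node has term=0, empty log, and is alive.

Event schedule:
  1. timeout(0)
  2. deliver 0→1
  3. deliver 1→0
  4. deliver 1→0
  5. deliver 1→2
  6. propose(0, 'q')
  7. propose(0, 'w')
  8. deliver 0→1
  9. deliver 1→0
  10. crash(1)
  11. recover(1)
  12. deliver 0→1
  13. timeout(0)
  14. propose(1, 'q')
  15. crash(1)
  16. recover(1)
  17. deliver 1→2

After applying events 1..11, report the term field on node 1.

e1 timeout(0): 0[cand,t=1,-]
e2 deliver 0→1: 1[foll,t=1,-]
e3 deliver 1→0: 0[lead,t=1,-]
e4 deliver 1→0: ·
e5 deliver 1→2: ·
e6 propose(0,'q'): 0[lead,t=1,q]
e7 propose(0,'w'): 0[lead,t=1,q,w]
e8 deliver 0→1: 1[foll,t=1,q]
e9 deliver 1→0: ·
e10 crash(1): 1[✗foll,t=1,q]
e11 recover(1): 1[foll,t=1,q]

1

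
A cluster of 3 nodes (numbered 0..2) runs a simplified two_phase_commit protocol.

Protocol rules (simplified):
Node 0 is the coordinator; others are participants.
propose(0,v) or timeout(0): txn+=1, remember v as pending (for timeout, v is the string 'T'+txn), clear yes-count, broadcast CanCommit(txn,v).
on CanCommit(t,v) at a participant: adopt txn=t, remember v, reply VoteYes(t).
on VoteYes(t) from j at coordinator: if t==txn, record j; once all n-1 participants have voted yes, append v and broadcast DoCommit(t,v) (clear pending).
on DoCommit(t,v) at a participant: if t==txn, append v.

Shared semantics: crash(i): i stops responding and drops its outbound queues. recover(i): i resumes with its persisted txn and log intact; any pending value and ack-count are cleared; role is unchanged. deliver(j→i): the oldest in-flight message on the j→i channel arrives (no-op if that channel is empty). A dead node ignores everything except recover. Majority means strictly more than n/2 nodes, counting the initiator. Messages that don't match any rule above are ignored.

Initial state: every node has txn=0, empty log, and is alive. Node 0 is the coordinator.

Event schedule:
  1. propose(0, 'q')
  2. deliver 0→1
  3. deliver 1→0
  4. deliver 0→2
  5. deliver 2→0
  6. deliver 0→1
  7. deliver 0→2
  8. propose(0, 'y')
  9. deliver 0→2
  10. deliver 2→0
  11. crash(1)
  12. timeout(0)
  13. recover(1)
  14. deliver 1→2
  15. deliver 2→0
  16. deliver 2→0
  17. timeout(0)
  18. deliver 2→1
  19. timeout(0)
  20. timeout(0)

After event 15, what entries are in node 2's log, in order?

q

1. propose(0,'q'):  <0:coor t1 ->
2. deliver 0→1:  <1:part t1 ->
3. deliver 1→0:  nop
4. deliver 0→2:  <2:part t1 ->
5. deliver 2→0:  <0:coor t1 q>
6. deliver 0→1:  <1:part t1 q>
7. deliver 0→2:  <2:part t1 q>
8. propose(0,'y'):  <0:coor t2 q>
9. deliver 0→2:  <2:part t2 q>
10. deliver 2→0:  nop
11. crash(1):  <1:✗part t1 q>
12. timeout(0):  <0:coor t3 q>
13. recover(1):  <1:part t1 q>
14. deliver 1→2:  nop
15. deliver 2→0:  nop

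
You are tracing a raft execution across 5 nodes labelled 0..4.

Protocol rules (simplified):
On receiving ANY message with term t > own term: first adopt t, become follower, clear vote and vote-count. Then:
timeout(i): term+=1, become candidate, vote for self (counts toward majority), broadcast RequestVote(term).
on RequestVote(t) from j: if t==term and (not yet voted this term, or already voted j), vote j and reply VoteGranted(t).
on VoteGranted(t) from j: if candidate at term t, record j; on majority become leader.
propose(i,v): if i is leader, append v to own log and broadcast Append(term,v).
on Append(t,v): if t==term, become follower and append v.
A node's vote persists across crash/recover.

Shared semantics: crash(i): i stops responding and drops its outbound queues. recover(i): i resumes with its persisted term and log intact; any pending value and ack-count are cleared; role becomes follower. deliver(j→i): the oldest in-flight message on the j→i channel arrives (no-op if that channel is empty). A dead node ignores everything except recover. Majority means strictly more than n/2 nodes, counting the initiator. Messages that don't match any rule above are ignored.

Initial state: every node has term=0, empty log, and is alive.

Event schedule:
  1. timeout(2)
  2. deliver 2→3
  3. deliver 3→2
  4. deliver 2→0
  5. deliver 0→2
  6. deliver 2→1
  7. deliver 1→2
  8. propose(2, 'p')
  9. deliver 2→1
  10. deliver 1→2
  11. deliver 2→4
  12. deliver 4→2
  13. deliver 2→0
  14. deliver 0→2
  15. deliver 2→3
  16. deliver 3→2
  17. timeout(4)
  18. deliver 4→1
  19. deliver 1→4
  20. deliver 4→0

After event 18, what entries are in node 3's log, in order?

step 1 timeout(2): 2={cand,t=1,log=-}
step 2 deliver 2→3: 3={foll,t=1,log=-}
step 3 deliver 3→2: —
step 4 deliver 2→0: 0={foll,t=1,log=-}
step 5 deliver 0→2: 2={lead,t=1,log=-}
step 6 deliver 2→1: 1={foll,t=1,log=-}
step 7 deliver 1→2: —
step 8 propose(2,'p'): 2={lead,t=1,log=p}
step 9 deliver 2→1: 1={foll,t=1,log=p}
step 10 deliver 1→2: —
step 11 deliver 2→4: 4={foll,t=1,log=-}
step 12 deliver 4→2: —
step 13 deliver 2→0: 0={foll,t=1,log=p}
step 14 deliver 0→2: —
step 15 deliver 2→3: 3={foll,t=1,log=p}
step 16 deliver 3→2: —
step 17 timeout(4): 4={cand,t=2,log=-}
step 18 deliver 4→1: 1={foll,t=2,log=p}

p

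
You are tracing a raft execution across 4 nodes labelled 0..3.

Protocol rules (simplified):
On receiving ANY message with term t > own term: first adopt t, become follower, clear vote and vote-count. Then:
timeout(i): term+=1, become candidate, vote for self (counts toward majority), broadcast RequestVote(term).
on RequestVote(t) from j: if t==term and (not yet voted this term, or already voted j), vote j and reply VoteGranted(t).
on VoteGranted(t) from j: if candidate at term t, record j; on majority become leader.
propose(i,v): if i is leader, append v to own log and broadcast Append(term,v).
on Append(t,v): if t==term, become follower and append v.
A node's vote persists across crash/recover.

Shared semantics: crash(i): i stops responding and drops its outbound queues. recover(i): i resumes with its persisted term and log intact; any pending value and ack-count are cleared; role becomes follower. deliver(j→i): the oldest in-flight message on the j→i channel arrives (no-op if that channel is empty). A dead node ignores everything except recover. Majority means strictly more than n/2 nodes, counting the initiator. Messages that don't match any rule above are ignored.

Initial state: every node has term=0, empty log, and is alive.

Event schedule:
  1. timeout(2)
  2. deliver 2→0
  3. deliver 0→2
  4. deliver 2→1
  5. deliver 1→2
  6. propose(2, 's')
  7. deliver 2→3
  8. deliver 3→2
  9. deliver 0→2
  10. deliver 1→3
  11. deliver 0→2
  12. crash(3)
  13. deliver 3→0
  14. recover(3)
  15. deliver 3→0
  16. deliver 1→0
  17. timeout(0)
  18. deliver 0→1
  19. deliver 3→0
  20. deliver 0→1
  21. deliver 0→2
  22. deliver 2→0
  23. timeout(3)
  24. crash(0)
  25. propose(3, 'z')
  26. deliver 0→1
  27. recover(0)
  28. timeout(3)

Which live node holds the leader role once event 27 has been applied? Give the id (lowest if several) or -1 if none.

-1

1. timeout(2):  <2:cand t1 ->
2. deliver 2→0:  <0:foll t1 ->
3. deliver 0→2:  nop
4. deliver 2→1:  <1:foll t1 ->
5. deliver 1→2:  <2:lead t1 ->
6. propose(2,'s'):  <2:lead t1 s>
7. deliver 2→3:  <3:foll t1 ->
8. deliver 3→2:  nop
9. deliver 0→2:  nop
10. deliver 1→3:  nop
11. deliver 0→2:  nop
12. crash(3):  <3:✗foll t1 ->
13. deliver 3→0:  nop
14. recover(3):  <3:foll t1 ->
15. deliver 3→0:  nop
16. deliver 1→0:  nop
17. timeout(0):  <0:cand t2 ->
18. deliver 0→1:  <1:foll t2 ->
19. deliver 3→0:  nop
20. deliver 0→1:  nop
21. deliver 0→2:  <2:foll t2 s>
22. deliver 2→0:  nop
23. timeout(3):  <3:cand t2 ->
24. crash(0):  <0:✗cand t2 ->
25. propose(3,'z'):  nop
26. deliver 0→1:  nop
27. recover(0):  <0:foll t2 ->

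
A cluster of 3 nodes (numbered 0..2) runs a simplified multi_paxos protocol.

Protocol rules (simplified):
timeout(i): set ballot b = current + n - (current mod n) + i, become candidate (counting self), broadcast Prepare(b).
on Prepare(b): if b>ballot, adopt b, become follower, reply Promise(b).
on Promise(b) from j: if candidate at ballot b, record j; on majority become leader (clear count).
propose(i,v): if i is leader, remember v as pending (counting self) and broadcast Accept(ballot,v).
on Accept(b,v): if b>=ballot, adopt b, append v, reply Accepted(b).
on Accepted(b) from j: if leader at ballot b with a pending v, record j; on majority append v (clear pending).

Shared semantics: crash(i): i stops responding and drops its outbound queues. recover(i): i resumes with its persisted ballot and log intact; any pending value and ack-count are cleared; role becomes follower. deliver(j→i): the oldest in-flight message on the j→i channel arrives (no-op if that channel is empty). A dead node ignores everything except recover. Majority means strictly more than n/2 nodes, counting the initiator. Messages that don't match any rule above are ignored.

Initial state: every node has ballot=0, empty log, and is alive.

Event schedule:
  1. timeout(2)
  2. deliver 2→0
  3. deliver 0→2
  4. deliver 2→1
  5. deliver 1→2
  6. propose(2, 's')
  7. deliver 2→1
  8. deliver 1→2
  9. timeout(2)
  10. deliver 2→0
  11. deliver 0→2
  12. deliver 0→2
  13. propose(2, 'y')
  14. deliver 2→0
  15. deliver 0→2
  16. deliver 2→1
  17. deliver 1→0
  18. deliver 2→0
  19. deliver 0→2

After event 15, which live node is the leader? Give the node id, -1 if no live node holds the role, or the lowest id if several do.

e1 timeout(2): 2[cand,b=5,-]
e2 deliver 2→0: 0[foll,b=5,-]
e3 deliver 0→2: 2[lead,b=5,-]
e4 deliver 2→1: 1[foll,b=5,-]
e5 deliver 1→2: ·
e6 propose(2,'s'): ·
e7 deliver 2→1: 1[foll,b=5,s]
e8 deliver 1→2: 2[lead,b=5,s]
e9 timeout(2): 2[cand,b=8,s]
e10 deliver 2→0: 0[foll,b=5,s]
e11 deliver 0→2: ·
e12 deliver 0→2: ·
e13 propose(2,'y'): ·
e14 deliver 2→0: 0[foll,b=8,s]
e15 deliver 0→2: 2[lead,b=8,s]

2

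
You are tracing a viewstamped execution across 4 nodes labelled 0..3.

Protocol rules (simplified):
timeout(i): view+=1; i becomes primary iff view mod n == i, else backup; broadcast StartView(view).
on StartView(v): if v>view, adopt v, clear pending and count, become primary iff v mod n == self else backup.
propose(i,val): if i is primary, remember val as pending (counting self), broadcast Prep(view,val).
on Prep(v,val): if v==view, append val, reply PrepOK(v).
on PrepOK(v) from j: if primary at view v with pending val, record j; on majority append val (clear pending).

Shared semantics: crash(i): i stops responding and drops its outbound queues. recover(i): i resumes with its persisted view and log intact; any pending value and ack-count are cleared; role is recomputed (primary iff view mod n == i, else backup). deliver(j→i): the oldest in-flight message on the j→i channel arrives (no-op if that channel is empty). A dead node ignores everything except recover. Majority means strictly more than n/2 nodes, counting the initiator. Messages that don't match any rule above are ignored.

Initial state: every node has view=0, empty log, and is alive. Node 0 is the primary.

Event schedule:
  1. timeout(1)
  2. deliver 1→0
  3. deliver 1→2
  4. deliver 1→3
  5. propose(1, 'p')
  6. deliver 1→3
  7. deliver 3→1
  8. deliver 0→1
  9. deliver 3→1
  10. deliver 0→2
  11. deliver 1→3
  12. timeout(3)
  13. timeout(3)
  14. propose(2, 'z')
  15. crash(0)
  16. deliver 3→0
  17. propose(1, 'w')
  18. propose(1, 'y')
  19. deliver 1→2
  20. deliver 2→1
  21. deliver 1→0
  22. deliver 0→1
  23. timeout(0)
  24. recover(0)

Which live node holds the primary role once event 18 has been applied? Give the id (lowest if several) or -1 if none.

1

e1 timeout(1): 1[prim,v=1,-]
e2 deliver 1→0: 0[back,v=1,-]
e3 deliver 1→2: 2[back,v=1,-]
e4 deliver 1→3: 3[back,v=1,-]
e5 propose(1,'p'): ·
e6 deliver 1→3: 3[back,v=1,p]
e7 deliver 3→1: ·
e8 deliver 0→1: ·
e9 deliver 3→1: ·
e10 deliver 0→2: ·
e11 deliver 1→3: ·
e12 timeout(3): 3[back,v=2,p]
e13 timeout(3): 3[prim,v=3,p]
e14 propose(2,'z'): ·
e15 crash(0): 0[✗back,v=1,-]
e16 deliver 3→0: ·
e17 propose(1,'w'): ·
e18 propose(1,'y'): ·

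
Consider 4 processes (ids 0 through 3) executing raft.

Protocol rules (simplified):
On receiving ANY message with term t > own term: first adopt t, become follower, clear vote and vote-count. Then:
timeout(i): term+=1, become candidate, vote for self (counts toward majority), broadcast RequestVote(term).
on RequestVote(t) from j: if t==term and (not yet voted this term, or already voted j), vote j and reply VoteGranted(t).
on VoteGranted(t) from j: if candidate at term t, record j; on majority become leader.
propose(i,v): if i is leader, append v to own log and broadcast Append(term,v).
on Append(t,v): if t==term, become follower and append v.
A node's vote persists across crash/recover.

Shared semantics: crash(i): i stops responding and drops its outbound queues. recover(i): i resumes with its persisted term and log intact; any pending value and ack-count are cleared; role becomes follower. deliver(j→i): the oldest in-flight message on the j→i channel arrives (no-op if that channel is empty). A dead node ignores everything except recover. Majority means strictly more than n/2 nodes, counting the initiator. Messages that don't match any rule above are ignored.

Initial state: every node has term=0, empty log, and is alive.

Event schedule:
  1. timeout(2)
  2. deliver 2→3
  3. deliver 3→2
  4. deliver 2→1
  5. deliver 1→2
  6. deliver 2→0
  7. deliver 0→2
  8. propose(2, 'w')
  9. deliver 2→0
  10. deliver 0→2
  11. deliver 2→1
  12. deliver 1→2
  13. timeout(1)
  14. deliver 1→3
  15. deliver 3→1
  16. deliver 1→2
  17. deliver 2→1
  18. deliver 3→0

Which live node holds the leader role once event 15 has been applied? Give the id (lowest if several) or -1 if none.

2

step 1 timeout(2): 2={cand,t=1,log=-}
step 2 deliver 2→3: 3={foll,t=1,log=-}
step 3 deliver 3→2: —
step 4 deliver 2→1: 1={foll,t=1,log=-}
step 5 deliver 1→2: 2={lead,t=1,log=-}
step 6 deliver 2→0: 0={foll,t=1,log=-}
step 7 deliver 0→2: —
step 8 propose(2,'w'): 2={lead,t=1,log=w}
step 9 deliver 2→0: 0={foll,t=1,log=w}
step 10 deliver 0→2: —
step 11 deliver 2→1: 1={foll,t=1,log=w}
step 12 deliver 1→2: —
step 13 timeout(1): 1={cand,t=2,log=w}
step 14 deliver 1→3: 3={foll,t=2,log=-}
step 15 deliver 3→1: —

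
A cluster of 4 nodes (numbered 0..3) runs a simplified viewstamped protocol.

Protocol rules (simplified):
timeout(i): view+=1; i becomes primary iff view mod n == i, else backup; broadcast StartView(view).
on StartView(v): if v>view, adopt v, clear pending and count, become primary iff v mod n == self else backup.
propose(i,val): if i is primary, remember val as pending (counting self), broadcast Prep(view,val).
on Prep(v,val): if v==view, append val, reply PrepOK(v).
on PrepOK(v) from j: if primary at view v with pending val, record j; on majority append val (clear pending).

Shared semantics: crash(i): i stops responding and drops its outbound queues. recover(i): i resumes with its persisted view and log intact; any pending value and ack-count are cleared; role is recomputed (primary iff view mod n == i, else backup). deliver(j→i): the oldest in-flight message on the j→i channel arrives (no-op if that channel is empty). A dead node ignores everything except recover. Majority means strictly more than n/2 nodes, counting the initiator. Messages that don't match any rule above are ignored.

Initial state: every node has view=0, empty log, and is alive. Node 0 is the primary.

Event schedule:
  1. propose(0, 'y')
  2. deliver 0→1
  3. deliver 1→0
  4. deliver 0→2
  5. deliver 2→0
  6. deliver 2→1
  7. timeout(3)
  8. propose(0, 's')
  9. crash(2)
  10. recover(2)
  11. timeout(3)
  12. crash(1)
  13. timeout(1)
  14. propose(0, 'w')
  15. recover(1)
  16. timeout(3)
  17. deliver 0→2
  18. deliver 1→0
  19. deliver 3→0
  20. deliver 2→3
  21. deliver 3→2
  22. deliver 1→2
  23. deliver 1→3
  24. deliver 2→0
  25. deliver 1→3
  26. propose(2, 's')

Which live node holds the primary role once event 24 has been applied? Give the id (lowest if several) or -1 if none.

e1 propose(0,'y'): ·
e2 deliver 0→1: 1[back,v=0,y]
e3 deliver 1→0: ·
e4 deliver 0→2: 2[back,v=0,y]
e5 deliver 2→0: 0[prim,v=0,y]
e6 deliver 2→1: ·
e7 timeout(3): 3[back,v=1,-]
e8 propose(0,'s'): ·
e9 crash(2): 2[✗back,v=0,y]
e10 recover(2): 2[back,v=0,y]
e11 timeout(3): 3[back,v=2,-]
e12 crash(1): 1[✗back,v=0,y]
e13 timeout(1): ·
e14 propose(0,'w'): ·
e15 recover(1): 1[back,v=0,y]
e16 timeout(3): 3[prim,v=3,-]
e17 deliver 0→2: 2[back,v=0,y,s]
e18 deliver 1→0: ·
e19 deliver 3→0: 0[back,v=1,y]
e20 deliver 2→3: ·
e21 deliver 3→2: 2[back,v=1,y,s]
e22 deliver 1→2: ·
e23 deliver 1→3: ·
e24 deliver 2→0: ·

3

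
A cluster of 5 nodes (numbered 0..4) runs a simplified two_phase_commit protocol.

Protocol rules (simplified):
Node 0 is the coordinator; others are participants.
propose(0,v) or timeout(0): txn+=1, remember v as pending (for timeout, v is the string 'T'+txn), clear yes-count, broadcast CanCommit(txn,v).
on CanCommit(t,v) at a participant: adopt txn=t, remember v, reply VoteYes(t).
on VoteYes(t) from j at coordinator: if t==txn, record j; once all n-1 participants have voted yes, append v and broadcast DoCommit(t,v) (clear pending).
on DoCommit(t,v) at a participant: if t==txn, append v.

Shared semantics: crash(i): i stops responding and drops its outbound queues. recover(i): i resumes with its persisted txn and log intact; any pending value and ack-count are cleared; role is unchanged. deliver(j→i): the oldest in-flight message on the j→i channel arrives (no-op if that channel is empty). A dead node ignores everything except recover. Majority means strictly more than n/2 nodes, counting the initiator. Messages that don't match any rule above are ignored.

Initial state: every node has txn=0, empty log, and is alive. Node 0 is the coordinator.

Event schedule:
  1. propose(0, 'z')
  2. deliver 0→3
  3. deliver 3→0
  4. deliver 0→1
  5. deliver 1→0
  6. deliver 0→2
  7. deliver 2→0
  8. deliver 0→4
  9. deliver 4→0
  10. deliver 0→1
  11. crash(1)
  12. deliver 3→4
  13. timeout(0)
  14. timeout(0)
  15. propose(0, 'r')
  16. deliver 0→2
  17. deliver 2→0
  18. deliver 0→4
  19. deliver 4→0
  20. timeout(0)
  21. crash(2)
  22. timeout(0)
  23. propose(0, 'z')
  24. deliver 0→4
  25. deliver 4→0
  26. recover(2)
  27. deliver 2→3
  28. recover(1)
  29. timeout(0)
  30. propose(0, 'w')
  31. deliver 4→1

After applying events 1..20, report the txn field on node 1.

1

[1] propose(0,'z') → N0(coor t1 [-])
[2] deliver 0→3 → N3(part t1 [-])
[3] deliver 3→0 → ∅
[4] deliver 0→1 → N1(part t1 [-])
[5] deliver 1→0 → ∅
[6] deliver 0→2 → N2(part t1 [-])
[7] deliver 2→0 → ∅
[8] deliver 0→4 → N4(part t1 [-])
[9] deliver 4→0 → N0(coor t1 [z])
[10] deliver 0→1 → N1(part t1 [z])
[11] crash(1) → N1(✗part t1 [z])
[12] deliver 3→4 → ∅
[13] timeout(0) → N0(coor t2 [z])
[14] timeout(0) → N0(coor t3 [z])
[15] propose(0,'r') → N0(coor t4 [z])
[16] deliver 0→2 → N2(part t1 [z])
[17] deliver 2→0 → ∅
[18] deliver 0→4 → N4(part t1 [z])
[19] deliver 4→0 → ∅
[20] timeout(0) → N0(coor t5 [z])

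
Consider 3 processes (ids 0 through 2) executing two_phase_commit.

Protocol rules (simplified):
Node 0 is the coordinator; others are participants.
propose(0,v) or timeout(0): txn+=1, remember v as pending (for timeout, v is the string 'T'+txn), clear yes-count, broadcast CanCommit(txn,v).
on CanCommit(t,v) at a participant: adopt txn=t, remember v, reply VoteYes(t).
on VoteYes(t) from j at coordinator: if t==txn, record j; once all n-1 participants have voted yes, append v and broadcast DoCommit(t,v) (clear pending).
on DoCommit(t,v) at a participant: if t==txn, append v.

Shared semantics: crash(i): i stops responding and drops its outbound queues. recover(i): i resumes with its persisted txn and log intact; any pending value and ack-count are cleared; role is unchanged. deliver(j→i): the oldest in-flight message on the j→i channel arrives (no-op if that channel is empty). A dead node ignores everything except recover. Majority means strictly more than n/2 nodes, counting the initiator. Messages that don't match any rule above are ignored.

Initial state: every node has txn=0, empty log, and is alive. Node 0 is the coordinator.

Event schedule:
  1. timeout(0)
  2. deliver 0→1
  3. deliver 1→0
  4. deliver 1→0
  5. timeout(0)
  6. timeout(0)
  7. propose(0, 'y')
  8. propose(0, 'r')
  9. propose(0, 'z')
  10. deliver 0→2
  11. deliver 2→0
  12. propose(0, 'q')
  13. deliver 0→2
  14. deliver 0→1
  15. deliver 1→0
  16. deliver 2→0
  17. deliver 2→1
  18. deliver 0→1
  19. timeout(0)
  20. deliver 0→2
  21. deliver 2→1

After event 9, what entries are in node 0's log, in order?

empty

after 1 — timeout(0): n0:coor/t1/[-]
after 2 — deliver 0→1: n1:part/t1/[-]
after 3 — deliver 1→0: ·
after 4 — deliver 1→0: ·
after 5 — timeout(0): n0:coor/t2/[-]
after 6 — timeout(0): n0:coor/t3/[-]
after 7 — propose(0,'y'): n0:coor/t4/[-]
after 8 — propose(0,'r'): n0:coor/t5/[-]
after 9 — propose(0,'z'): n0:coor/t6/[-]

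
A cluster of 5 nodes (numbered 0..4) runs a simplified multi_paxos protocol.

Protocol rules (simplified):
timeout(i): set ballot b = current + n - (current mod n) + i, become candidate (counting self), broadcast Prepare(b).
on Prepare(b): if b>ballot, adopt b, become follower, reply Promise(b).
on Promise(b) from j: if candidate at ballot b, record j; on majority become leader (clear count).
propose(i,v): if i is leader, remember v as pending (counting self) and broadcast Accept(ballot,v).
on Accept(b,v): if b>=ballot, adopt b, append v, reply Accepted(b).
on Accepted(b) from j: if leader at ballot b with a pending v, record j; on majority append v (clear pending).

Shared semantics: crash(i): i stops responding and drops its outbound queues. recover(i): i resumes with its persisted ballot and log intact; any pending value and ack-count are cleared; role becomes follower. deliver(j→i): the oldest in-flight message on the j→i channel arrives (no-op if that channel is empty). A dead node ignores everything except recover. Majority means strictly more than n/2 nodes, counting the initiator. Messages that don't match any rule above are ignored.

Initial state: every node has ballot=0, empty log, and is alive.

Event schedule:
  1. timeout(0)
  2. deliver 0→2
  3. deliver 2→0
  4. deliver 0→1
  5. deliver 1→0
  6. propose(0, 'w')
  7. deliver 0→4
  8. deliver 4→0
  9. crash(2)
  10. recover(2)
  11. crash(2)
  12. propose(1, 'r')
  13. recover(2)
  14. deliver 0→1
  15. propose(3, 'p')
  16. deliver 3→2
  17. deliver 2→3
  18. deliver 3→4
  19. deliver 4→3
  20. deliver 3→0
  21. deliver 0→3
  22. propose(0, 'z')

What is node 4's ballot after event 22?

5

after 1 — timeout(0): n0:cand/b5/[-]
after 2 — deliver 0→2: n2:foll/b5/[-]
after 3 — deliver 2→0: ·
after 4 — deliver 0→1: n1:foll/b5/[-]
after 5 — deliver 1→0: n0:lead/b5/[-]
after 6 — propose(0,'w'): ·
after 7 — deliver 0→4: n4:foll/b5/[-]
after 8 — deliver 4→0: ·
after 9 — crash(2): n2:✗foll/b5/[-]
after 10 — recover(2): n2:foll/b5/[-]
after 11 — crash(2): n2:✗foll/b5/[-]
after 12 — propose(1,'r'): ·
after 13 — recover(2): n2:foll/b5/[-]
after 14 — deliver 0→1: n1:foll/b5/[w]
after 15 — propose(3,'p'): ·
after 16 — deliver 3→2: ·
after 17 — deliver 2→3: ·
after 18 — deliver 3→4: ·
after 19 — deliver 4→3: ·
after 20 — deliver 3→0: ·
after 21 — deliver 0→3: n3:foll/b5/[-]
after 22 — propose(0,'z'): ·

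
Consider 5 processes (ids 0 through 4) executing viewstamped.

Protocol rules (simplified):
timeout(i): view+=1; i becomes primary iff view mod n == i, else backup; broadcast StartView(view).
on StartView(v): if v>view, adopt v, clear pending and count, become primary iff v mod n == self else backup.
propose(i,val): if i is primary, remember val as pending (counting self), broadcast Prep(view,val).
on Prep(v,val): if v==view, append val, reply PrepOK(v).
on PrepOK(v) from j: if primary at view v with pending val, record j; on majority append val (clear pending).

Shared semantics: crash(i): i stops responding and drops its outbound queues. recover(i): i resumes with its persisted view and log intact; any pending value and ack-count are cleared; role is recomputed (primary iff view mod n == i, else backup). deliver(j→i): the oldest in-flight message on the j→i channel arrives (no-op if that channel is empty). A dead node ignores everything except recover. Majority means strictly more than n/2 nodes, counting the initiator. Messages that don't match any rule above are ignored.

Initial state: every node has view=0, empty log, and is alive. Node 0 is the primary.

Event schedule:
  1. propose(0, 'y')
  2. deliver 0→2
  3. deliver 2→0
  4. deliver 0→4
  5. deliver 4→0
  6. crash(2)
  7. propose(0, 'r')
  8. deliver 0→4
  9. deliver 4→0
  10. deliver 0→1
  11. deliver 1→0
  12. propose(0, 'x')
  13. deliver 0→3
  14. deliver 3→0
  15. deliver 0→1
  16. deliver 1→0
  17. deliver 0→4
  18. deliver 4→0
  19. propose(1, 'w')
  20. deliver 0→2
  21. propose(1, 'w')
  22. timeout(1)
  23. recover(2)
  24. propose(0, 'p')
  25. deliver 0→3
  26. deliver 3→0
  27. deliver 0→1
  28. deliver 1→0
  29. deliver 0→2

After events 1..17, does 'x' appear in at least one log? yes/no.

yes

after 1 — propose(0,'y'): ·
after 2 — deliver 0→2: n2:back/v0/[y]
after 3 — deliver 2→0: ·
after 4 — deliver 0→4: n4:back/v0/[y]
after 5 — deliver 4→0: n0:prim/v0/[y]
after 6 — crash(2): n2:✗back/v0/[y]
after 7 — propose(0,'r'): ·
after 8 — deliver 0→4: n4:back/v0/[y,r]
after 9 — deliver 4→0: ·
after 10 — deliver 0→1: n1:back/v0/[y]
after 11 — deliver 1→0: n0:prim/v0/[y,r]
after 12 — propose(0,'x'): ·
after 13 — deliver 0→3: n3:back/v0/[y]
after 14 — deliver 3→0: ·
after 15 — deliver 0→1: n1:back/v0/[y,r]
after 16 — deliver 1→0: n0:prim/v0/[y,r,x]
after 17 — deliver 0→4: n4:back/v0/[y,r,x]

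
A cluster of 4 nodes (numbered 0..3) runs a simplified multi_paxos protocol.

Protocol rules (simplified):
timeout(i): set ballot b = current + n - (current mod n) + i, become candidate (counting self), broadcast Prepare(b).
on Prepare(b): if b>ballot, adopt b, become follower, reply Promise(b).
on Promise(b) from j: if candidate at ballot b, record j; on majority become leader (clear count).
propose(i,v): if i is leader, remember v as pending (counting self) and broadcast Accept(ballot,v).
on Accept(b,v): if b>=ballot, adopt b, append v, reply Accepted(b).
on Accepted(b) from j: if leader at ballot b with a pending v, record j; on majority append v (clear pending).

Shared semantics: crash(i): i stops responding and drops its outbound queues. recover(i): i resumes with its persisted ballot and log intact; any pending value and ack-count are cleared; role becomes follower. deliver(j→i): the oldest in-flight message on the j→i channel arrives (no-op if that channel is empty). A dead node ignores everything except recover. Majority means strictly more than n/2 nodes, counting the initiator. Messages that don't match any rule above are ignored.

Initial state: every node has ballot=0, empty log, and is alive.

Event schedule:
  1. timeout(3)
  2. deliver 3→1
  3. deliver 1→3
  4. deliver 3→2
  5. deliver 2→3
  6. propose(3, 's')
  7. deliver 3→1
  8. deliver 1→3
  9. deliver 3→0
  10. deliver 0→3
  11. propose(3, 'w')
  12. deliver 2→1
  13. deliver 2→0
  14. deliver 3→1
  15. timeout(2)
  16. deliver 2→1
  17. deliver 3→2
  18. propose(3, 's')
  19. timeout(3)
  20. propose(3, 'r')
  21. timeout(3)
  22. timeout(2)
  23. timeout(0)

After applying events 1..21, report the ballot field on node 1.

10

[1] timeout(3) → N3(cand b7 [-])
[2] deliver 3→1 → N1(foll b7 [-])
[3] deliver 1→3 → ∅
[4] deliver 3→2 → N2(foll b7 [-])
[5] deliver 2→3 → N3(lead b7 [-])
[6] propose(3,'s') → ∅
[7] deliver 3→1 → N1(foll b7 [s])
[8] deliver 1→3 → ∅
[9] deliver 3→0 → N0(foll b7 [-])
[10] deliver 0→3 → ∅
[11] propose(3,'w') → ∅
[12] deliver 2→1 → ∅
[13] deliver 2→0 → ∅
[14] deliver 3→1 → N1(foll b7 [s,w])
[15] timeout(2) → N2(cand b10 [-])
[16] deliver 2→1 → N1(foll b10 [s,w])
[17] deliver 3→2 → ∅
[18] propose(3,'s') → ∅
[19] timeout(3) → N3(cand b11 [-])
[20] propose(3,'r') → ∅
[21] timeout(3) → N3(cand b15 [-])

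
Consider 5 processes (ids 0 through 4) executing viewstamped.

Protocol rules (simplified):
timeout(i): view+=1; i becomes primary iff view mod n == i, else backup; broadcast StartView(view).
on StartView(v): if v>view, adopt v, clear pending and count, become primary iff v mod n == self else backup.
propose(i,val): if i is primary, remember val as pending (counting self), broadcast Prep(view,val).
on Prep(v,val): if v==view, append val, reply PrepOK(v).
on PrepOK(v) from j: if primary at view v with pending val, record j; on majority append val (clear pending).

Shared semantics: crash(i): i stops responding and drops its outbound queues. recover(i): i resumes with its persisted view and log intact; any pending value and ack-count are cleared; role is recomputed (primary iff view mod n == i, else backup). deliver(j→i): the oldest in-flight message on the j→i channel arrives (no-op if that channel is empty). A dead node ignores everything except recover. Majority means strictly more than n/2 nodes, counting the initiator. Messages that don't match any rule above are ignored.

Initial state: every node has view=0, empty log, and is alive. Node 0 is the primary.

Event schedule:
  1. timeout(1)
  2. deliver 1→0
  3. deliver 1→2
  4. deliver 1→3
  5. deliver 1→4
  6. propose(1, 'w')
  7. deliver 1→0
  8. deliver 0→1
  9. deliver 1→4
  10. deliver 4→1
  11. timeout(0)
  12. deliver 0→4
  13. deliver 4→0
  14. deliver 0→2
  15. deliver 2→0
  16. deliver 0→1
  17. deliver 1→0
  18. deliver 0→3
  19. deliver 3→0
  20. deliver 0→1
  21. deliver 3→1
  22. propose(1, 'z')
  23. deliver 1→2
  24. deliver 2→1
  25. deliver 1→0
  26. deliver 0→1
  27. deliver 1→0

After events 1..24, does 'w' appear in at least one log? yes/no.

e1 timeout(1): 1[prim,v=1,-]
e2 deliver 1→0: 0[back,v=1,-]
e3 deliver 1→2: 2[back,v=1,-]
e4 deliver 1→3: 3[back,v=1,-]
e5 deliver 1→4: 4[back,v=1,-]
e6 propose(1,'w'): ·
e7 deliver 1→0: 0[back,v=1,w]
e8 deliver 0→1: ·
e9 deliver 1→4: 4[back,v=1,w]
e10 deliver 4→1: 1[prim,v=1,w]
e11 timeout(0): 0[back,v=2,w]
e12 deliver 0→4: 4[back,v=2,w]
e13 deliver 4→0: ·
e14 deliver 0→2: 2[prim,v=2,-]
e15 deliver 2→0: ·
e16 deliver 0→1: 1[back,v=2,w]
e17 deliver 1→0: ·
e18 deliver 0→3: 3[back,v=2,-]
e19 deliver 3→0: ·
e20 deliver 0→1: ·
e21 deliver 3→1: ·
e22 propose(1,'z'): ·
e23 deliver 1→2: ·
e24 deliver 2→1: ·

yes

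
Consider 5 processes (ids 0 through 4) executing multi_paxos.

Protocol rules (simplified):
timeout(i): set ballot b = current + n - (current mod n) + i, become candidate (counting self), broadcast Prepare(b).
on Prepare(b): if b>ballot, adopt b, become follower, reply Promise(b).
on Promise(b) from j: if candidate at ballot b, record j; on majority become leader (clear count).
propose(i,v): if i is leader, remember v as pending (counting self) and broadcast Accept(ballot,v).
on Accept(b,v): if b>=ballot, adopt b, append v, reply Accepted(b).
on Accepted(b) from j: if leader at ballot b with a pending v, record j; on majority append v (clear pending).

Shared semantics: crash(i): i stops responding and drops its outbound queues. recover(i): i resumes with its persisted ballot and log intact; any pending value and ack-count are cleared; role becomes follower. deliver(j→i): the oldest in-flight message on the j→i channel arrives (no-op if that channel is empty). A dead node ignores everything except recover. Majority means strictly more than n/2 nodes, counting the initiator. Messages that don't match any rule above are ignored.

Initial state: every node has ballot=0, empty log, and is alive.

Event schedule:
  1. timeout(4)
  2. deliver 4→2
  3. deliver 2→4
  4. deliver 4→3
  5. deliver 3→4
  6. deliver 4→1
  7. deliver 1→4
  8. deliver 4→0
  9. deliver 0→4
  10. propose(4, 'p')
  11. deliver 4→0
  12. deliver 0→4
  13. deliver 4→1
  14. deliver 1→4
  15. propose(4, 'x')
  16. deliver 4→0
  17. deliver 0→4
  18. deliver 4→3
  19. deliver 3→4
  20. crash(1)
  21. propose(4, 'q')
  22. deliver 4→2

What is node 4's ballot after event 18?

9

after 1 — timeout(4): n4:cand/b9/[-]
after 2 — deliver 4→2: n2:foll/b9/[-]
after 3 — deliver 2→4: ·
after 4 — deliver 4→3: n3:foll/b9/[-]
after 5 — deliver 3→4: n4:lead/b9/[-]
after 6 — deliver 4→1: n1:foll/b9/[-]
after 7 — deliver 1→4: ·
after 8 — deliver 4→0: n0:foll/b9/[-]
after 9 — deliver 0→4: ·
after 10 — propose(4,'p'): ·
after 11 — deliver 4→0: n0:foll/b9/[p]
after 12 — deliver 0→4: ·
after 13 — deliver 4→1: n1:foll/b9/[p]
after 14 — deliver 1→4: n4:lead/b9/[p]
after 15 — propose(4,'x'): ·
after 16 — deliver 4→0: n0:foll/b9/[p,x]
after 17 — deliver 0→4: ·
after 18 — deliver 4→3: n3:foll/b9/[p]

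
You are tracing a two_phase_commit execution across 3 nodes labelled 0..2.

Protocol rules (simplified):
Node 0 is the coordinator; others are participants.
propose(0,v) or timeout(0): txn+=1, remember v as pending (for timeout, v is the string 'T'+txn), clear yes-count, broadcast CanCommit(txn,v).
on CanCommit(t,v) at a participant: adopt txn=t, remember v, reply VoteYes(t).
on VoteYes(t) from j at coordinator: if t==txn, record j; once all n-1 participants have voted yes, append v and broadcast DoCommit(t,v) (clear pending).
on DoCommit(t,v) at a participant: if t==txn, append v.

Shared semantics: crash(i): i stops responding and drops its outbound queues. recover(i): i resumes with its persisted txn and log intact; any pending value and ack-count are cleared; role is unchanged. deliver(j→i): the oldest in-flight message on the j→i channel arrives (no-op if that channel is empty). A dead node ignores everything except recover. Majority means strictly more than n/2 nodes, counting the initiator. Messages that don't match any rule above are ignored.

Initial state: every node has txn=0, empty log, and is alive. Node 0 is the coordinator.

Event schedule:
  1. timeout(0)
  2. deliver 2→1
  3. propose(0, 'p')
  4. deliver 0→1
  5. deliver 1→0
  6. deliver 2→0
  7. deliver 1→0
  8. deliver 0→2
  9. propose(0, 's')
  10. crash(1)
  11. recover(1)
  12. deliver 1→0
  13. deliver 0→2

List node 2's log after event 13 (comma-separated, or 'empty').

step 1 timeout(0): 0={coor,t=1,log=-}
step 2 deliver 2→1: —
step 3 propose(0,'p'): 0={coor,t=2,log=-}
step 4 deliver 0→1: 1={part,t=1,log=-}
step 5 deliver 1→0: —
step 6 deliver 2→0: —
step 7 deliver 1→0: —
step 8 deliver 0→2: 2={part,t=1,log=-}
step 9 propose(0,'s'): 0={coor,t=3,log=-}
step 10 crash(1): 1={✗part,t=1,log=-}
step 11 recover(1): 1={part,t=1,log=-}
step 12 deliver 1→0: —
step 13 deliver 0→2: 2={part,t=2,log=-}

empty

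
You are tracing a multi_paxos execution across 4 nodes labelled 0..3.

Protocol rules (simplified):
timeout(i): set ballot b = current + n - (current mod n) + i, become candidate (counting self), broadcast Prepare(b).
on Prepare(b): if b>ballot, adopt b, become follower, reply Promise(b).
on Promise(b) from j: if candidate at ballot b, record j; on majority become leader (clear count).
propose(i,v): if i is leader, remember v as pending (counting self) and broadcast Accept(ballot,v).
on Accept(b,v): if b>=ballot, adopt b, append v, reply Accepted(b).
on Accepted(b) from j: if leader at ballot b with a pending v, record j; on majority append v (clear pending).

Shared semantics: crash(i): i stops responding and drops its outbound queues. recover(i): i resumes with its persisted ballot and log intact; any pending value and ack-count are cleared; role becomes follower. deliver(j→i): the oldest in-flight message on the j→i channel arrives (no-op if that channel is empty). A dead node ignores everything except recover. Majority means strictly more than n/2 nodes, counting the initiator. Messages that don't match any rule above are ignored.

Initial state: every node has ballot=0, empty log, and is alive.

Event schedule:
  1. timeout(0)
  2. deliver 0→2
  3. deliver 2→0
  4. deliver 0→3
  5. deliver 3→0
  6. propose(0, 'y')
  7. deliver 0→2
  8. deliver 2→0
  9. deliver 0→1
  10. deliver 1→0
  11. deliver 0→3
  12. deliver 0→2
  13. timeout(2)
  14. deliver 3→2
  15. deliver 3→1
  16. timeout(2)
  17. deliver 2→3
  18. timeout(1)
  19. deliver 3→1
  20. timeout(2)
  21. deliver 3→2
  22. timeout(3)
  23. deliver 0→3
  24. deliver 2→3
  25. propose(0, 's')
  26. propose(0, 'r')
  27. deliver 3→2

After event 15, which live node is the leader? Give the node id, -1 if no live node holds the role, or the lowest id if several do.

after 1 — timeout(0): n0:cand/b4/[-]
after 2 — deliver 0→2: n2:foll/b4/[-]
after 3 — deliver 2→0: ·
after 4 — deliver 0→3: n3:foll/b4/[-]
after 5 — deliver 3→0: n0:lead/b4/[-]
after 6 — propose(0,'y'): ·
after 7 — deliver 0→2: n2:foll/b4/[y]
after 8 — deliver 2→0: ·
after 9 — deliver 0→1: n1:foll/b4/[-]
after 10 — deliver 1→0: ·
after 11 — deliver 0→3: n3:foll/b4/[y]
after 12 — deliver 0→2: ·
after 13 — timeout(2): n2:cand/b10/[y]
after 14 — deliver 3→2: ·
after 15 — deliver 3→1: ·

0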